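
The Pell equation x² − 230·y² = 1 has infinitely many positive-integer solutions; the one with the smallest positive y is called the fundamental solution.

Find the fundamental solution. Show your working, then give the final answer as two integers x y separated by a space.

√230 = [15; 6,30, …], period ℓ=2 (even) → k=1
k=0  a_k=15  p_k/q_k = 15/1
k=1  a_k=6  p_k/q_k = 91/6
(x₁, y₁) = (91, 6);  91² − 230·6² = 1 ✓

91 6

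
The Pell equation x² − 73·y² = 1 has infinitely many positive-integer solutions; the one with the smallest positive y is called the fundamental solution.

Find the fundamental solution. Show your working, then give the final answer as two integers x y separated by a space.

2281249 267000

d=73: √d = [8; 1,1,5,5,1,1,16] (ℓ=7, odd), read p_13/q_13
a_0=8:  p_0=8·1+0=8,  q_0=8·0+1=1
a_1=1:  p_1=1·8+1=9,  q_1=1·1+0=1
a_2=1:  p_2=1·9+8=17,  q_2=1·1+1=2
a_3=5:  p_3=5·17+9=94,  q_3=5·2+1=11
a_4=5:  p_4=5·94+17=487,  q_4=5·11+2=57
a_5=1:  p_5=1·487+94=581,  q_5=1·57+11=68
a_6=1:  p_6=1·581+487=1068,  q_6=1·68+57=125
a_7=16:  p_7=16·1068+581=17669,  q_7=16·125+68=2068
a_8=1:  p_8=1·17669+1068=18737,  q_8=1·2068+125=2193
a_9=1:  p_9=1·18737+17669=36406,  q_9=1·2193+2068=4261
a_10=5:  p_10=5·36406+18737=200767,  q_10=5·4261+2193=23498
…
a_12=1:  p_12=1·1040241+200767=1241008,  q_12=1·121751+23498=145249
a_13=1:  p_13=1·1241008+1040241=2281249,  q_13=1·145249+121751=267000
→ (2281249, 267000).  Check: 2281249²=5204097000001, 73·267000²=5204097000000, difference 1.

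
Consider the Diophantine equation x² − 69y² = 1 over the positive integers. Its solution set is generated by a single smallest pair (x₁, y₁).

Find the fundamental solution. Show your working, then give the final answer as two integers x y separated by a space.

√69 → a₀=8, period (3,3,1,4,1,3,3,16); ℓ=8 even so k=7
a_0=8:  p_0=8·1+0=8,  q_0=8·0+1=1
a_1=3:  p_1=3·8+1=25,  q_1=3·1+0=3
a_2=3:  p_2=3·25+8=83,  q_2=3·3+1=10
…
a_4=4:  p_4=4·108+83=515,  q_4=4·13+10=62
a_5=1:  p_5=1·515+108=623,  q_5=1·62+13=75
a_6=3:  p_6=3·623+515=2384,  q_6=3·75+62=287
a_7=3:  p_7=3·2384+623=7775,  q_7=3·287+75=936
(x₁, y₁) = (7775, 936);  7775² − 69·936² = 1 ✓

7775 936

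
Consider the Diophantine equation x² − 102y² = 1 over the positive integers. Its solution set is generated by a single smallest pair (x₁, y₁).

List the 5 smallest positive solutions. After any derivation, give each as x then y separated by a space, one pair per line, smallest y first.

101 10
20401 2020
4120901 408030
832401601 82420040
168141002501 16648440050

[10; 10,20] for √102; ℓ=2 ⇒ convergent index 1
k=0  a_k=10  p_k/q_k = 10/1
k=1  a_k=10  p_k/q_k = 101/10
→ (101, 10).  Check: 101²=10201, 102·10²=10200, difference 1.
(101+10√102)^2 = 20401 + 2020√102
(101+10√102)^3 = 4120901 + 408030√102
(101+10√102)^4 = 832401601 + 82420040√102
(101+10√102)^5 = 168141002501 + 16648440050√102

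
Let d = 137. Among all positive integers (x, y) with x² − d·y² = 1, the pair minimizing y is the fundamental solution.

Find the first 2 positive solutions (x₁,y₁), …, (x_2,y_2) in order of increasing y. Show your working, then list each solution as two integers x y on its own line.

√137 = [11; 1,2,2,1,1,2,2,1,22, …], period ℓ=9 (odd) → k=17
k=0  a_k=11  p_k/q_k = 11/1
…
k=8  a_k=1  p_k/q_k = 1744/149
…
k=13  a_k=1  p_k/q_k = 408178/34873
…
k=16  a_k=2  p_k/q_k = 4286741/366241
k=17  a_k=1  p_k/q_k = 6083073/519712
(x₁, y₁) = (6083073, 519712);  6083073² − 137·519712² = 1 ✓
n=2: (6083073,519712)∘(6083073,519712) = (6083073·6083073+137·519712·519712, 6083073·519712+519712·6083073) = (74007554246657,6322892069952)

6083073 519712
74007554246657 6322892069952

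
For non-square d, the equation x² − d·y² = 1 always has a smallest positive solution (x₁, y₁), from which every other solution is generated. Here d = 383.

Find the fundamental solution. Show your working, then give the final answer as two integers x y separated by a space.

√383 → a₀=19, period (1,1,3,19,3,1,1,38); ℓ=8 even so k=7
i=0: a=19 ⇒ p=19, q=1
i=1: a=1 ⇒ p=20, q=1
…
i=6: a=1 ⇒ p=10705, q=547
i=7: a=1 ⇒ p=18768, q=959
→ (18768, 959).  Check: 18768²=352237824, 383·959²=352237823, difference 1.

18768 959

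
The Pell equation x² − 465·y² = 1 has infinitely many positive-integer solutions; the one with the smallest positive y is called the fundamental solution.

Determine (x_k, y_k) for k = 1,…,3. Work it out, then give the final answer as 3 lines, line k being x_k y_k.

√465 → a₀=21, period (1,1,3,2,2,2,3,1,1,42); ℓ=10 even so k=9
i=0: a=21 ⇒ p=21, q=1
…
i=8: a=1 ⇒ p=8949, q=415
i=9: a=1 ⇒ p=15871, q=736
→ (15871, 736).  Check: 15871²=251888641, 465·736²=251888640, difference 1.
(15871+736√465)^2 = 503777281 + 23362112√465
(15871+736√465)^3 = 15990898437631 + 741560158368√465

15871 736
503777281 23362112
15990898437631 741560158368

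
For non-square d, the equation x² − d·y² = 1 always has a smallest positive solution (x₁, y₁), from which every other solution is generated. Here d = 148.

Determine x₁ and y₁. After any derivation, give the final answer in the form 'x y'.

73 6

√148 = [12; 6,24, …], period ℓ=2 (even) → k=1
a_0=12:  p_0=12·1+0=12,  q_0=12·0+1=1
a_1=6:  p_1=6·12+1=73,  q_1=6·1+0=6
fundamental: x₁=73, y₁=6  (since 5329 − 148·36 = 1)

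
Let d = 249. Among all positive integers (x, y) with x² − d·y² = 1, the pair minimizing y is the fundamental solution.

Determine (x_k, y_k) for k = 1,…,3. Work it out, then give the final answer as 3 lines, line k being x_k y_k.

8553815 542076
146335502108449 9273635639880
2503453625935556812055 158649927281879742324

d=249: √d = [15; 1,3,1,1,5,…,3,1,30] (ℓ=16, even), read p_15/q_15
i=0: a=15 ⇒ p=15, q=1
i=1: a=1 ⇒ p=16, q=1
…
i=3: a=1 ⇒ p=79, q=5
i=4: a=1 ⇒ p=142, q=9
…
i=7: a=3 ⇒ p=3582, q=227
…
i=10: a=1 ⇒ p=150586, q=9543
…
i=14: a=3 ⇒ p=6669699, q=422675
i=15: a=1 ⇒ p=8553815, q=542076
fundamental: x₁=8553815, y₁=542076  (since 73167751054225 − 249·293846389776 = 1)
(x_2, y_2) = (8553815·8553815 + 249·542076·542076, 8553815·542076 + 542076·8553815) = (146335502108449, 9273635639880)
(x_3, y_3) = (8553815·146335502108449 + 249·542076·9273635639880, 8553815·9273635639880 + 542076·146335502108449) = (2503453625935556812055, 158649927281879742324)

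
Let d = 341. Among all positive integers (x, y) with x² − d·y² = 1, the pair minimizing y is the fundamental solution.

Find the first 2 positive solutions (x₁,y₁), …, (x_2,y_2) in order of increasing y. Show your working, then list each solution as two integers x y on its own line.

[18; 2,6,1,8,2,…,6,2,36] for √341; ℓ=14 ⇒ convergent index 13
k=0  a_k=18  p_k/q_k = 18/1
k=1  a_k=2  p_k/q_k = 37/2
…
k=3  a_k=1  p_k/q_k = 277/15
…
k=5  a_k=2  p_k/q_k = 5189/281
k=6  a_k=1  p_k/q_k = 7645/414
…
k=8  a_k=1  p_k/q_k = 28124/1523
k=9  a_k=2  p_k/q_k = 76727/4155
…
k=11  a_k=1  p_k/q_k = 718667/38918
k=12  a_k=6  p_k/q_k = 4953942/268271
k=13  a_k=2  p_k/q_k = 10626551/575460
→ (10626551, 575460).  Check: 10626551²=112923586155601, 341·575460²=112923586155600, difference 1.
(x_2, y_2) = (10626551·10626551 + 341·575460·575460, 10626551·575460 + 575460·10626551) = (225847172311201, 12230310076920)

10626551 575460
225847172311201 12230310076920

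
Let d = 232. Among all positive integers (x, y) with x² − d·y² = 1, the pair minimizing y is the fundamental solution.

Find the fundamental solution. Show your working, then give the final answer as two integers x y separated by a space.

19603 1287

d=232: √d = [15; 4,3,7,3,4,30] (ℓ=6, even), read p_5/q_5
step 0: (15, 1)  from 15·(1,0) + (0,1)
…
step 4: (4539, 298)  from 3·(1447,95) + (198,13)
step 5: (19603, 1287)  from 4·(4539,298) + (1447,95)
fundamental: x₁=19603, y₁=1287  (since 384277609 − 232·1656369 = 1)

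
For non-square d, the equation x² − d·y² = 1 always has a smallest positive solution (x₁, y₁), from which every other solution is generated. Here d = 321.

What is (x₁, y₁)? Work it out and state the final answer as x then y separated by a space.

215 12

√321 = [17; 1,10,1,34, …], period ℓ=4 (even) → k=3
k=0  a_k=17  p_k/q_k = 17/1
…
k=2  a_k=10  p_k/q_k = 197/11
k=3  a_k=1  p_k/q_k = 215/12
(x₁, y₁) = (215, 12);  215² − 321·12² = 1 ✓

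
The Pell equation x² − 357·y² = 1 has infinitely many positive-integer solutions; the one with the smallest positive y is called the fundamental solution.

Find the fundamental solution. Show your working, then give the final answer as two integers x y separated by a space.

√357 = [18; 1,8,2,8,1,36, …], period ℓ=6 (even) → k=5
step 0: (18, 1)  from 18·(1,0) + (0,1)
step 1: (19, 1)  from 1·(18,1) + (1,0)
step 2: (170, 9)  from 8·(19,1) + (18,1)
step 3: (359, 19)  from 2·(170,9) + (19,1)
step 4: (3042, 161)  from 8·(359,19) + (170,9)
step 5: (3401, 180)  from 1·(3042,161) + (359,19)
(x₁, y₁) = (3401, 180);  3401² − 357·180² = 1 ✓

3401 180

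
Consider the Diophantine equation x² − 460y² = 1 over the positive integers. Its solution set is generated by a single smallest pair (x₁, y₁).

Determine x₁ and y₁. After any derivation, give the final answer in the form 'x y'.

2535751 118230

√460 → a₀=21, period (2,4,3,1,2,10,2,1,3,4,2,42); ℓ=12 even so k=11
step 0: (21, 1)  from 21·(1,0) + (0,1)
step 1: (43, 2)  from 2·(21,1) + (1,0)
step 2: (193, 9)  from 4·(43,2) + (21,1)
step 3: (622, 29)  from 3·(193,9) + (43,2)
step 4: (815, 38)  from 1·(622,29) + (193,9)
step 5: (2252, 105)  from 2·(815,38) + (622,29)
step 6: (23335, 1088)  from 10·(2252,105) + (815,38)
step 7: (48922, 2281)  from 2·(23335,1088) + (2252,105)
step 8: (72257, 3369)  from 1·(48922,2281) + (23335,1088)
…
step 10: (1135029, 52921)  from 4·(265693,12388) + (72257,3369)
step 11: (2535751, 118230)  from 2·(1135029,52921) + (265693,12388)
→ (2535751, 118230).  Check: 2535751²=6430033134001, 460·118230²=6430033134000, difference 1.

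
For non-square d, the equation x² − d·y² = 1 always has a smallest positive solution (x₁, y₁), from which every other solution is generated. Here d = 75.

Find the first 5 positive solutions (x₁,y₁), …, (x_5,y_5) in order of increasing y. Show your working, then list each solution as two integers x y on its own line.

26 3
1351 156
70226 8109
3650401 421512
189750626 21910515

d=75: √d = [8; 1,1,1,16] (ℓ=4, even), read p_3/q_3
k=0  a_k=8  p_k/q_k = 8/1
k=1  a_k=1  p_k/q_k = 9/1
k=2  a_k=1  p_k/q_k = 17/2
k=3  a_k=1  p_k/q_k = 26/3
fundamental: x₁=26, y₁=3  (since 676 − 75·9 = 1)
n=2: (26,3)∘(26,3) = (26·26+75·3·3, 26·3+3·26) = (1351,156)
n=3: (1351,156)∘(26,3) = (26·1351+75·3·156, 26·156+3·1351) = (70226,8109)
n=4: (70226,8109)∘(26,3) = (26·70226+75·3·8109, 26·8109+3·70226) = (3650401,421512)
n=5: (3650401,421512)∘(26,3) = (26·3650401+75·3·421512, 26·421512+3·3650401) = (189750626,21910515)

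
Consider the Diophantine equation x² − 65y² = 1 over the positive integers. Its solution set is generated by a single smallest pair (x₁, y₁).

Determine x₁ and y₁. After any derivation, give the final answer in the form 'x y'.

√65 = [8; 16, …], period ℓ=1 (odd) → k=1
a_0=8:  p_0=8·1+0=8,  q_0=8·0+1=1
a_1=16:  p_1=16·8+1=129,  q_1=16·1+0=16
(x₁, y₁) = (129, 16);  129² − 65·16² = 1 ✓

129 16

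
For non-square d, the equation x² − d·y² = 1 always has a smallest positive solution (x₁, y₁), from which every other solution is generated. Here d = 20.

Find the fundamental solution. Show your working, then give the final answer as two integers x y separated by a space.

d=20: √d = [4; 2,8] (ℓ=2, even), read p_1/q_1
step 0: (4, 1)  from 4·(1,0) + (0,1)
step 1: (9, 2)  from 2·(4,1) + (1,0)
→ (9, 2).  Check: 9²=81, 20·2²=80, difference 1.

9 2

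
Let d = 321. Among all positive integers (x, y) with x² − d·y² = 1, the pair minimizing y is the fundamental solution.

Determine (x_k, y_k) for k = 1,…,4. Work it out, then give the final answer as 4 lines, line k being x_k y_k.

[17; 1,10,1,34] for √321; ℓ=4 ⇒ convergent index 3
i=0: a=17 ⇒ p=17, q=1
…
i=2: a=10 ⇒ p=197, q=11
i=3: a=1 ⇒ p=215, q=12
(x₁, y₁) = (215, 12);  215² − 321·12² = 1 ✓
(x_2, y_2) = (215·215 + 321·12·12, 215·12 + 12·215) = (92449, 5160)
(x_3, y_3) = (215·92449 + 321·12·5160, 215·5160 + 12·92449) = (39752855, 2218788)
(x_4, y_4) = (215·39752855 + 321·12·2218788, 215·2218788 + 12·39752855) = (17093635201, 954073680)

215 12
92449 5160
39752855 2218788
17093635201 954073680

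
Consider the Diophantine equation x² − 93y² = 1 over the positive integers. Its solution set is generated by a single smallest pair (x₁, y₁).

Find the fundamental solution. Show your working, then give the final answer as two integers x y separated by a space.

√93 → a₀=9, period (1,1,1,4,6,4,1,1,1,18); ℓ=10 even so k=9
a_0=9:  p_0=9·1+0=9,  q_0=9·0+1=1
a_1=1:  p_1=1·9+1=10,  q_1=1·1+0=1
…
a_3=1:  p_3=1·19+10=29,  q_3=1·2+1=3
…
a_6=4:  p_6=4·839+135=3491,  q_6=4·87+14=362
a_7=1:  p_7=1·3491+839=4330,  q_7=1·362+87=449
a_8=1:  p_8=1·4330+3491=7821,  q_8=1·449+362=811
a_9=1:  p_9=1·7821+4330=12151,  q_9=1·811+449=1260
(x₁, y₁) = (12151, 1260);  12151² − 93·1260² = 1 ✓

12151 1260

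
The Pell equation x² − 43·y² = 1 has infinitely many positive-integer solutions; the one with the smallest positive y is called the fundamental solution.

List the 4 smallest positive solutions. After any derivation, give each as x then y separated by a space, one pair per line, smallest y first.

√43 = [6; 1,1,3,1,5,1,3,1,1,12, …], period ℓ=10 (even) → k=9
k=0  a_k=6  p_k/q_k = 6/1
…
k=2  a_k=1  p_k/q_k = 13/2
k=3  a_k=3  p_k/q_k = 46/7
k=4  a_k=1  p_k/q_k = 59/9
…
k=7  a_k=3  p_k/q_k = 1541/235
k=8  a_k=1  p_k/q_k = 1941/296
k=9  a_k=1  p_k/q_k = 3482/531
→ (3482, 531).  Check: 3482²=12124324, 43·531²=12124323, difference 1.
(x_2, y_2) = (3482·3482 + 43·531·531, 3482·531 + 531·3482) = (24248647, 3697884)
(x_3, y_3) = (3482·24248647 + 43·531·3697884, 3482·3697884 + 531·24248647) = (168867574226, 25752063645)
(x_4, y_4) = (3482·168867574226 + 43·531·25752063645, 3482·25752063645 + 531·168867574226) = (1175993762661217, 179337367525896)

3482 531
24248647 3697884
168867574226 25752063645
1175993762661217 179337367525896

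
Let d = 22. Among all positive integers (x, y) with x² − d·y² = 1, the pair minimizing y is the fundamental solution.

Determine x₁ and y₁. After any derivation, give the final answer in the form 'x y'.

197 42

d=22: √d = [4; 1,2,4,2,1,8] (ℓ=6, even), read p_5/q_5
step 0: (4, 1)  from 4·(1,0) + (0,1)
step 1: (5, 1)  from 1·(4,1) + (1,0)
step 2: (14, 3)  from 2·(5,1) + (4,1)
…
step 4: (136, 29)  from 2·(61,13) + (14,3)
step 5: (197, 42)  from 1·(136,29) + (61,13)
(x₁, y₁) = (197, 42);  197² − 22·42² = 1 ✓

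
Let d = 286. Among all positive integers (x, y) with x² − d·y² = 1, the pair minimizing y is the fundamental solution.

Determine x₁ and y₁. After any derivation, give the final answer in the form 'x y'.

√286 = [16; 1,10,3,3,2,3,3,10,1,32, …], period ℓ=10 (even) → k=9
k=0  a_k=16  p_k/q_k = 16/1
k=1  a_k=1  p_k/q_k = 17/1
k=2  a_k=10  p_k/q_k = 186/11
k=3  a_k=3  p_k/q_k = 575/34
k=4  a_k=3  p_k/q_k = 1911/113
k=5  a_k=2  p_k/q_k = 4397/260
k=6  a_k=3  p_k/q_k = 15102/893
k=7  a_k=3  p_k/q_k = 49703/2939
k=8  a_k=10  p_k/q_k = 512132/30283
k=9  a_k=1  p_k/q_k = 561835/33222
→ (561835, 33222).  Check: 561835²=315658567225, 286·33222²=315658567224, difference 1.

561835 33222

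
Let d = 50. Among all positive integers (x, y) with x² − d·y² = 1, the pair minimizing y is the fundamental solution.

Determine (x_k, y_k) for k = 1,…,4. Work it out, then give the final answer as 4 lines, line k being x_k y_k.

99 14
19601 2772
3880899 548842
768398401 108667944

√50 → a₀=7, period (14); ℓ=1 odd so k=1
i=0: a=7 ⇒ p=7, q=1
i=1: a=14 ⇒ p=99, q=14
→ (99, 14).  Check: 99²=9801, 50·14²=9800, difference 1.
n=2: (99,14)∘(99,14) = (99·99+50·14·14, 99·14+14·99) = (19601,2772)
n=3: (19601,2772)∘(99,14) = (99·19601+50·14·2772, 99·2772+14·19601) = (3880899,548842)
n=4: (3880899,548842)∘(99,14) = (99·3880899+50·14·548842, 99·548842+14·3880899) = (768398401,108667944)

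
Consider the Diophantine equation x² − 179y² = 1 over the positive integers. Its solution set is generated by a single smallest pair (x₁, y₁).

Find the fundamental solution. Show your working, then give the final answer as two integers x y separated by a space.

4190210 313191

√179 → a₀=13, period (2,1,1,1,3,…,1,2,26); ℓ=14 even so k=13
i=0: a=13 ⇒ p=13, q=1
i=1: a=2 ⇒ p=27, q=2
…
i=3: a=1 ⇒ p=67, q=5
…
i=7: a=13 ⇒ p=26999, q=2018
i=8: a=5 ⇒ p=137042, q=10243
…
i=11: a=1 ⇒ p=1013292, q=75737
i=12: a=1 ⇒ p=1588459, q=118727
i=13: a=2 ⇒ p=4190210, q=313191
(x₁, y₁) = (4190210, 313191);  4190210² − 179·313191² = 1 ✓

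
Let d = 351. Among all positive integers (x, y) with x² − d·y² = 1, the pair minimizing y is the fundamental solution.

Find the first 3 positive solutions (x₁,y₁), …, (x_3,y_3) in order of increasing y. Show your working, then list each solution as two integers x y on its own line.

62425 3332
7793761249 416000200
973051091875225 51937624966668

[18; 1,2,1,3,2,2,2,3,1,2,1,36] for √351; ℓ=12 ⇒ convergent index 11
step 0: (18, 1)  from 18·(1,0) + (0,1)
…
step 2: (56, 3)  from 2·(19,1) + (18,1)
step 3: (75, 4)  from 1·(56,3) + (19,1)
…
step 5: (637, 34)  from 2·(281,15) + (75,4)
step 6: (1555, 83)  from 2·(637,34) + (281,15)
…
step 9: (16543, 883)  from 1·(12796,683) + (3747,200)
step 10: (45882, 2449)  from 2·(16543,883) + (12796,683)
step 11: (62425, 3332)  from 1·(45882,2449) + (16543,883)
(x₁, y₁) = (62425, 3332);  62425² − 351·3332² = 1 ✓
(62425+3332√351)^2 = 7793761249 + 416000200√351
(62425+3332√351)^3 = 973051091875225 + 51937624966668√351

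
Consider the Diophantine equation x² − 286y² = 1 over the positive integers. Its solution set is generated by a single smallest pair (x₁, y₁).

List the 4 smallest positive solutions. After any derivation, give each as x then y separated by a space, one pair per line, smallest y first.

√286 = [16; 1,10,3,3,2,3,3,10,1,32, …], period ℓ=10 (even) → k=9
k=0  a_k=16  p_k/q_k = 16/1
…
k=2  a_k=10  p_k/q_k = 186/11
…
k=4  a_k=3  p_k/q_k = 1911/113
k=5  a_k=2  p_k/q_k = 4397/260
…
k=8  a_k=10  p_k/q_k = 512132/30283
k=9  a_k=1  p_k/q_k = 561835/33222
(x₁, y₁) = (561835, 33222);  561835² − 286·33222² = 1 ✓
(x_2, y_2) = (561835·561835 + 286·33222·33222, 561835·33222 + 33222·561835) = (631317134449, 37330564740)
(x_3, y_3) = (561835·631317134449 + 286·33222·37330564740, 561835·37330564740 + 33222·631317134449) = (709392124465745995, 41947235681362578)
(x_4, y_4) = (561835·709392124465745995 + 286·33222·41947235681362578, 561835·41947235681362578 + 33222·709392124465745995) = (797122648497793485067201, 47134850318039357456520)

561835 33222
631317134449 37330564740
709392124465745995 41947235681362578
797122648497793485067201 47134850318039357456520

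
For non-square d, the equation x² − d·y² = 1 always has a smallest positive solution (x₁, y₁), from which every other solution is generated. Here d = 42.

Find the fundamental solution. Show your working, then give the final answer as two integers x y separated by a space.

√42 → a₀=6, period (2,12); ℓ=2 even so k=1
a_0=6:  p_0=6·1+0=6,  q_0=6·0+1=1
a_1=2:  p_1=2·6+1=13,  q_1=2·1+0=2
(x₁, y₁) = (13, 2);  13² − 42·2² = 1 ✓

13 2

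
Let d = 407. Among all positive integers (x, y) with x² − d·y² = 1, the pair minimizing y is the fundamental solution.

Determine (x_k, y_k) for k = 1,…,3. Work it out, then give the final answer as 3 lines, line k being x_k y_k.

2663 132
14183137 703032
75539384999 3744348300

[20; 5,1,2,1,5,40] for √407; ℓ=6 ⇒ convergent index 5
i=0: a=20 ⇒ p=20, q=1
i=1: a=5 ⇒ p=101, q=5
…
i=3: a=2 ⇒ p=343, q=17
i=4: a=1 ⇒ p=464, q=23
i=5: a=5 ⇒ p=2663, q=132
fundamental: x₁=2663, y₁=132  (since 7091569 − 407·17424 = 1)
(2663+132√407)^2 = 14183137 + 703032√407
(2663+132√407)^3 = 75539384999 + 3744348300√407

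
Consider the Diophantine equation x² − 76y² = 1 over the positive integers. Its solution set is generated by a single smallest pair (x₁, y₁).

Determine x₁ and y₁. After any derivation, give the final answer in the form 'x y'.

57799 6630

[8; 1,2,1,1,5,4,5,1,1,2,1,16] for √76; ℓ=12 ⇒ convergent index 11
step 0: (8, 1)  from 8·(1,0) + (0,1)
…
step 3: (35, 4)  from 1·(26,3) + (9,1)
step 4: (61, 7)  from 1·(35,4) + (26,3)
…
step 6: (1421, 163)  from 4·(340,39) + (61,7)
step 7: (7445, 854)  from 5·(1421,163) + (340,39)
…
step 10: (41488, 4759)  from 2·(16311,1871) + (8866,1017)
step 11: (57799, 6630)  from 1·(41488,4759) + (16311,1871)
fundamental: x₁=57799, y₁=6630  (since 3340724401 − 76·43956900 = 1)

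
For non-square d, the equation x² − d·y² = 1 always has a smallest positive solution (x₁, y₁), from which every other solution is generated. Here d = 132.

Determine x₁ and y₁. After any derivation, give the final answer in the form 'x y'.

[11; 2,22] for √132; ℓ=2 ⇒ convergent index 1
i=0: a=11 ⇒ p=11, q=1
i=1: a=2 ⇒ p=23, q=2
→ (23, 2).  Check: 23²=529, 132·2²=528, difference 1.

23 2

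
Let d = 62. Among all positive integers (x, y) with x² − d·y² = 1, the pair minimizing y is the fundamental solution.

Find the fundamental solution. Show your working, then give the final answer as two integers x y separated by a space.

63 8

√62 = [7; 1,6,1,14, …], period ℓ=4 (even) → k=3
i=0: a=7 ⇒ p=7, q=1
…
i=2: a=6 ⇒ p=55, q=7
i=3: a=1 ⇒ p=63, q=8
fundamental: x₁=63, y₁=8  (since 3969 − 62·64 = 1)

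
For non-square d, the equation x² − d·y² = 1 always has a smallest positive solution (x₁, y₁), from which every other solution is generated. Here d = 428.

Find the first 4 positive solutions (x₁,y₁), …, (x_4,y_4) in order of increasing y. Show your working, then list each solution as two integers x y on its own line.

d=428: √d = [20; 1,2,4,1,5,10,5,1,4,2,1,40] (ℓ=12, even), read p_11/q_11
a_0=20:  p_0=20·1+0=20,  q_0=20·0+1=1
…
a_2=2:  p_2=2·21+20=62,  q_2=2·1+1=3
a_3=4:  p_3=4·62+21=269,  q_3=4·3+1=13
…
a_5=5:  p_5=5·331+269=1924,  q_5=5·16+13=93
…
a_7=5:  p_7=5·19571+1924=99779,  q_7=5·946+93=4823
a_8=1:  p_8=1·99779+19571=119350,  q_8=1·4823+946=5769
…
a_10=2:  p_10=2·577179+119350=1273708,  q_10=2·27899+5769=61567
a_11=1:  p_11=1·1273708+577179=1850887,  q_11=1·61567+27899=89466
→ (1850887, 89466).  Check: 1850887²=3425782686769, 428·89466²=3425782686768, difference 1.
(x_2, y_2) = (1850887·1850887 + 428·89466·89466, 1850887·89466 + 89466·1850887) = (6851565373537, 331182912684)
(x_3, y_3) = (1850887·6851565373537 + 428·89466·331182912684, 1850887·331182912684 + 89466·6851565373537) = (25362946559057703751, 1225964295417811950)
(x_4, y_4) = (1850887·25362946559057703751 + 428·89466·1225964295417811950, 1850887·1225964295417811950 + 89466·25362946559057703751) = (93887896135702420679780737, 4538242753705644230486616)

1850887 89466
6851565373537 331182912684
25362946559057703751 1225964295417811950
93887896135702420679780737 4538242753705644230486616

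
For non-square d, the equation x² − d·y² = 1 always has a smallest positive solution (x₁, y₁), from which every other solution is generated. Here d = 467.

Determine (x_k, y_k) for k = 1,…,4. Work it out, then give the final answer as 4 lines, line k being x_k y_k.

1625626 75225
5285319783751 244575431700
17183906517558380626 795176361465413175
55869210433019434807260001 2585318735566902940613400

d=467: √d = [21; 1,1,1,1,3,…,1,1,42] (ℓ=14, even), read p_13/q_13
i=0: a=21 ⇒ p=21, q=1
i=1: a=1 ⇒ p=22, q=1
…
i=4: a=1 ⇒ p=108, q=5
i=5: a=3 ⇒ p=389, q=18
…
i=8: a=3 ⇒ p=82767, q=3830
…
i=11: a=1 ⇒ p=633697, q=29324
i=12: a=1 ⇒ p=991929, q=45901
i=13: a=1 ⇒ p=1625626, q=75225
fundamental: x₁=1625626, y₁=75225  (since 2642659891876 − 467·5658800625 = 1)
(x_2, y_2) = (1625626·1625626 + 467·75225·75225, 1625626·75225 + 75225·1625626) = (5285319783751, 244575431700)
(x_3, y_3) = (1625626·5285319783751 + 467·75225·244575431700, 1625626·244575431700 + 75225·5285319783751) = (17183906517558380626, 795176361465413175)
(x_4, y_4) = (1625626·17183906517558380626 + 467·75225·795176361465413175, 1625626·795176361465413175 + 75225·17183906517558380626) = (55869210433019434807260001, 2585318735566902940613400)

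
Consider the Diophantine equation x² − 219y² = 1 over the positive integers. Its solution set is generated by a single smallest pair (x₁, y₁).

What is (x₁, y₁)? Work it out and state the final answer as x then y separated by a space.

74 5

[14; 1,3,1,28] for √219; ℓ=4 ⇒ convergent index 3
a_0=14:  p_0=14·1+0=14,  q_0=14·0+1=1
…
a_2=3:  p_2=3·15+14=59,  q_2=3·1+1=4
a_3=1:  p_3=1·59+15=74,  q_3=1·4+1=5
(x₁, y₁) = (74, 5);  74² − 219·5² = 1 ✓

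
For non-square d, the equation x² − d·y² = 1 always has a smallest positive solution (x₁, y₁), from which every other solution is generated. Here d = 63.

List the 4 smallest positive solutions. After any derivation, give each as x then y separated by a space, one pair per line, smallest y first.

8 1
127 16
2024 255
32257 4064

[7; 1,14] for √63; ℓ=2 ⇒ convergent index 1
a_0=7:  p_0=7·1+0=7,  q_0=7·0+1=1
a_1=1:  p_1=1·7+1=8,  q_1=1·1+0=1
fundamental: x₁=8, y₁=1  (since 64 − 63·1 = 1)
n=2: (8,1)∘(8,1) = (8·8+63·1·1, 8·1+1·8) = (127,16)
n=3: (127,16)∘(8,1) = (8·127+63·1·16, 8·16+1·127) = (2024,255)
n=4: (2024,255)∘(8,1) = (8·2024+63·1·255, 8·255+1·2024) = (32257,4064)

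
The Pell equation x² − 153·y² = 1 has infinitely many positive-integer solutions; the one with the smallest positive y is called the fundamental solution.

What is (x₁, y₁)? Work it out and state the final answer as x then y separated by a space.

√153 → a₀=12, period (2,1,2,2,2,1,2,24); ℓ=8 even so k=7
a_0=12:  p_0=12·1+0=12,  q_0=12·0+1=1
…
a_4=2:  p_4=2·99+37=235,  q_4=2·8+3=19
…
a_6=1:  p_6=1·569+235=804,  q_6=1·46+19=65
a_7=2:  p_7=2·804+569=2177,  q_7=2·65+46=176
(x₁, y₁) = (2177, 176);  2177² − 153·176² = 1 ✓

2177 176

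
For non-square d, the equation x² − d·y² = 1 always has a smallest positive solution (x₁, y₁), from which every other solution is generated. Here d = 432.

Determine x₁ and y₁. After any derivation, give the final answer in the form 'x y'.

1351 65

[20; 1,3,1,1,1,3,1,40] for √432; ℓ=8 ⇒ convergent index 7
k=0  a_k=20  p_k/q_k = 20/1
…
k=6  a_k=3  p_k/q_k = 1060/51
k=7  a_k=1  p_k/q_k = 1351/65
fundamental: x₁=1351, y₁=65  (since 1825201 − 432·4225 = 1)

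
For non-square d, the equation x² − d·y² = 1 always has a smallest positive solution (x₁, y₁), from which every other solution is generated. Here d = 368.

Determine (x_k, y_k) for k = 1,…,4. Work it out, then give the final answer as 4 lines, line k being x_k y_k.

√368 → a₀=19, period (5,2,5,38); ℓ=4 even so k=3
k=0  a_k=19  p_k/q_k = 19/1
k=1  a_k=5  p_k/q_k = 96/5
k=2  a_k=2  p_k/q_k = 211/11
k=3  a_k=5  p_k/q_k = 1151/60
(x₁, y₁) = (1151, 60);  1151² − 368·60² = 1 ✓
(1151+60√368)^2 = 2649601 + 138120√368
(1151+60√368)^3 = 6099380351 + 317952180√368
(1151+60√368)^4 = 14040770918401 + 731925780240√368

1151 60
2649601 138120
6099380351 317952180
14040770918401 731925780240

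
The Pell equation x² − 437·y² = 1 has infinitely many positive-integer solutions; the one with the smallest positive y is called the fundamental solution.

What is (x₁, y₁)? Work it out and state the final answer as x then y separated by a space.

4599 220

√437 = [20; 1,9,2,9,1,40, …], period ℓ=6 (even) → k=5
step 0: (20, 1)  from 20·(1,0) + (0,1)
…
step 3: (439, 21)  from 2·(209,10) + (21,1)
step 4: (4160, 199)  from 9·(439,21) + (209,10)
step 5: (4599, 220)  from 1·(4160,199) + (439,21)
fundamental: x₁=4599, y₁=220  (since 21150801 − 437·48400 = 1)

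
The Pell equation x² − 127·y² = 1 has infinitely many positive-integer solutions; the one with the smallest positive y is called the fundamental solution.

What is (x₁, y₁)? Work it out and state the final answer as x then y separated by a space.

4730624 419775

√127 → a₀=11, period (3,1,2,2,7,11,7,2,2,1,3,22); ℓ=12 even so k=11
step 0: (11, 1)  from 11·(1,0) + (0,1)
…
step 2: (45, 4)  from 1·(34,3) + (11,1)
step 3: (124, 11)  from 2·(45,4) + (34,3)
step 4: (293, 26)  from 2·(124,11) + (45,4)
…
step 7: (171701, 15236)  from 7·(24218,2149) + (2175,193)
…
step 9: (906941, 80478)  from 2·(367620,32621) + (171701,15236)
step 10: (1274561, 113099)  from 1·(906941,80478) + (367620,32621)
step 11: (4730624, 419775)  from 3·(1274561,113099) + (906941,80478)
→ (4730624, 419775).  Check: 4730624²=22378803429376, 127·419775²=22378803429375, difference 1.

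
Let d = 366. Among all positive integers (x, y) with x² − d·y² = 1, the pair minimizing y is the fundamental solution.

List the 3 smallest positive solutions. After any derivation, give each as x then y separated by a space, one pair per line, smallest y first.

d=366: √d = [19; 7,1,1,1,2,12,2,1,1,1,7,38] (ℓ=12, even), read p_11/q_11
k=0  a_k=19  p_k/q_k = 19/1
k=1  a_k=7  p_k/q_k = 134/7
k=2  a_k=1  p_k/q_k = 153/8
k=3  a_k=1  p_k/q_k = 287/15
…
k=7  a_k=2  p_k/q_k = 30055/1571
…
k=9  a_k=1  p_k/q_k = 74554/3897
k=10  a_k=1  p_k/q_k = 119053/6223
k=11  a_k=7  p_k/q_k = 907925/47458
(x₁, y₁) = (907925, 47458);  907925² − 366·47458² = 1 ✓
k=2:  x_2 = 907925·907925+366·47458·47458 = 1648655611249,  y_2 = 907925·47458+47458·907925 = 86176609300
k=3:  x_3 = 907925·1648655611249+366·47458·86176609300 = 2993711291685588725,  y_3 = 907925·86176609300+47458·1648655611249 = 156483795997357542

907925 47458
1648655611249 86176609300
2993711291685588725 156483795997357542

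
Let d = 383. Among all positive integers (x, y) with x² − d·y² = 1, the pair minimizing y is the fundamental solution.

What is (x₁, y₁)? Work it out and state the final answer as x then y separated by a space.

18768 959

d=383: √d = [19; 1,1,3,19,3,1,1,38] (ℓ=8, even), read p_7/q_7
k=0  a_k=19  p_k/q_k = 19/1
k=1  a_k=1  p_k/q_k = 20/1
k=2  a_k=1  p_k/q_k = 39/2
k=3  a_k=3  p_k/q_k = 137/7
k=4  a_k=19  p_k/q_k = 2642/135
k=5  a_k=3  p_k/q_k = 8063/412
k=6  a_k=1  p_k/q_k = 10705/547
k=7  a_k=1  p_k/q_k = 18768/959
(x₁, y₁) = (18768, 959);  18768² − 383·959² = 1 ✓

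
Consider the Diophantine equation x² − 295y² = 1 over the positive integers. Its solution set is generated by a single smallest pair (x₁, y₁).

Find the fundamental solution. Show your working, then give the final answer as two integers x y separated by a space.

2024999 117900

d=295: √d = [17; 5,1,2,3,2,6,2,3,2,1,5,34] (ℓ=12, even), read p_11/q_11
i=0: a=17 ⇒ p=17, q=1
…
i=3: a=2 ⇒ p=292, q=17
i=4: a=3 ⇒ p=979, q=57
i=5: a=2 ⇒ p=2250, q=131
i=6: a=6 ⇒ p=14479, q=843
i=7: a=2 ⇒ p=31208, q=1817
i=8: a=3 ⇒ p=108103, q=6294
i=9: a=2 ⇒ p=247414, q=14405
i=10: a=1 ⇒ p=355517, q=20699
i=11: a=5 ⇒ p=2024999, q=117900
→ (2024999, 117900).  Check: 2024999²=4100620950001, 295·117900²=4100620950000, difference 1.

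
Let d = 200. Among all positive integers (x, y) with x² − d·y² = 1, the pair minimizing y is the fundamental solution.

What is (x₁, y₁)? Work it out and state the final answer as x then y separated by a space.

99 7

[14; 7,28] for √200; ℓ=2 ⇒ convergent index 1
a_0=14:  p_0=14·1+0=14,  q_0=14·0+1=1
a_1=7:  p_1=7·14+1=99,  q_1=7·1+0=7
(x₁, y₁) = (99, 7);  99² − 200·7² = 1 ✓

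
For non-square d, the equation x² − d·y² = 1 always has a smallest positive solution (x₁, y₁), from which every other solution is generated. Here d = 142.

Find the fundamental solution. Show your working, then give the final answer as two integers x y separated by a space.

143 12

[11; 1,10,1,22] for √142; ℓ=4 ⇒ convergent index 3
i=0: a=11 ⇒ p=11, q=1
i=1: a=1 ⇒ p=12, q=1
i=2: a=10 ⇒ p=131, q=11
i=3: a=1 ⇒ p=143, q=12
fundamental: x₁=143, y₁=12  (since 20449 − 142·144 = 1)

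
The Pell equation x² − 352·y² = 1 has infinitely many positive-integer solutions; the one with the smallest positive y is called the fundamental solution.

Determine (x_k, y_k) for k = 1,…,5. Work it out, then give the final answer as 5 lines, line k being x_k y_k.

77617 4137
12048797377 642203058
1870383011943601 99691749501435
290347036464004160257 15475549041463557732
45071731856582838801391537 2402331379802862171467853

√352 → a₀=18, period (1,3,5,9,5,3,1,36); ℓ=8 even so k=7
step 0: (18, 1)  from 18·(1,0) + (0,1)
step 1: (19, 1)  from 1·(18,1) + (1,0)
…
step 4: (3621, 193)  from 9·(394,21) + (75,4)
step 5: (18499, 986)  from 5·(3621,193) + (394,21)
step 6: (59118, 3151)  from 3·(18499,986) + (3621,193)
step 7: (77617, 4137)  from 1·(59118,3151) + (18499,986)
(x₁, y₁) = (77617, 4137);  77617² − 352·4137² = 1 ✓
n=2: (77617,4137)∘(77617,4137) = (77617·77617+352·4137·4137, 77617·4137+4137·77617) = (12048797377,642203058)
n=3: (12048797377,642203058)∘(77617,4137) = (77617·12048797377+352·4137·642203058, 77617·642203058+4137·12048797377) = (1870383011943601,99691749501435)
n=4: (1870383011943601,99691749501435)∘(77617,4137) = (77617·1870383011943601+352·4137·99691749501435, 77617·99691749501435+4137·1870383011943601) = (290347036464004160257,15475549041463557732)
n=5: (290347036464004160257,15475549041463557732)∘(77617,4137) = (77617·290347036464004160257+352·4137·15475549041463557732, 77617·15475549041463557732+4137·290347036464004160257) = (45071731856582838801391537,2402331379802862171467853)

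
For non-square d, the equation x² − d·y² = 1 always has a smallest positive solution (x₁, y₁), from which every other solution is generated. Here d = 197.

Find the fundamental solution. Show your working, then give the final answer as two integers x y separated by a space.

d=197: √d = [14; 28] (ℓ=1, odd), read p_1/q_1
step 0: (14, 1)  from 14·(1,0) + (0,1)
step 1: (393, 28)  from 28·(14,1) + (1,0)
fundamental: x₁=393, y₁=28  (since 154449 − 197·784 = 1)

393 28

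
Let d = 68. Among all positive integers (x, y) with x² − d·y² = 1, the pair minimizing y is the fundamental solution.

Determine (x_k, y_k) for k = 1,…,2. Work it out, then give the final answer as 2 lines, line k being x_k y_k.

d=68: √d = [8; 4,16] (ℓ=2, even), read p_1/q_1
i=0: a=8 ⇒ p=8, q=1
i=1: a=4 ⇒ p=33, q=4
fundamental: x₁=33, y₁=4  (since 1089 − 68·16 = 1)
k=2:  x_2 = 33·33+68·4·4 = 2177,  y_2 = 33·4+4·33 = 264

33 4
2177 264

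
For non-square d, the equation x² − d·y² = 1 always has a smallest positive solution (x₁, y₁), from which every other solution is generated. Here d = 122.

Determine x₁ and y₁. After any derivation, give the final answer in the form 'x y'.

[11; 22] for √122; ℓ=1 ⇒ convergent index 1
a_0=11:  p_0=11·1+0=11,  q_0=11·0+1=1
a_1=22:  p_1=22·11+1=243,  q_1=22·1+0=22
→ (243, 22).  Check: 243²=59049, 122·22²=59048, difference 1.

243 22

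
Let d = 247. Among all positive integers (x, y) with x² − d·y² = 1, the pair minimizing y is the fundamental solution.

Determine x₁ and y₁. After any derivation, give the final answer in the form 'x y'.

√247 = [15; 1,2,1,1,9,1,9,1,1,2,1,30, …], period ℓ=12 (even) → k=11
i=0: a=15 ⇒ p=15, q=1
…
i=6: a=1 ⇒ p=1163, q=74
i=7: a=9 ⇒ p=11520, q=733
i=8: a=1 ⇒ p=12683, q=807
…
i=10: a=2 ⇒ p=61089, q=3887
i=11: a=1 ⇒ p=85292, q=5427
(x₁, y₁) = (85292, 5427);  85292² − 247·5427² = 1 ✓

85292 5427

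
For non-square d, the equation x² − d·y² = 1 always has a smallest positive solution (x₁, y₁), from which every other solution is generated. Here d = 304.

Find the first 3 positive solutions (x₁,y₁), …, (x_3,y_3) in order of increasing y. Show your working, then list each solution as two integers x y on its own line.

[17; 2,3,2,1,1,1,1,1,2,3,2,34] for √304; ℓ=12 ⇒ convergent index 11
step 0: (17, 1)  from 17·(1,0) + (0,1)
step 1: (35, 2)  from 2·(17,1) + (1,0)
step 2: (122, 7)  from 3·(35,2) + (17,1)
step 3: (279, 16)  from 2·(122,7) + (35,2)
…
step 7: (1761, 101)  from 1·(1081,62) + (680,39)
step 8: (2842, 163)  from 1·(1761,101) + (1081,62)
step 9: (7445, 427)  from 2·(2842,163) + (1761,101)
step 10: (25177, 1444)  from 3·(7445,427) + (2842,163)
step 11: (57799, 3315)  from 2·(25177,1444) + (7445,427)
(x₁, y₁) = (57799, 3315);  57799² − 304·3315² = 1 ✓
n=2: (57799,3315)∘(57799,3315) = (57799·57799+304·3315·3315, 57799·3315+3315·57799) = (6681448801,383207370)
n=3: (6681448801,383207370)∘(57799,3315) = (57799·6681448801+304·3315·383207370, 57799·383207370+3315·6681448801) = (772362118440199,44298005553945)

57799 3315
6681448801 383207370
772362118440199 44298005553945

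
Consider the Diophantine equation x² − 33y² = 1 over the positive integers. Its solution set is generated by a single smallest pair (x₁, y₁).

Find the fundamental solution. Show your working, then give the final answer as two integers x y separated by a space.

d=33: √d = [5; 1,2,1,10] (ℓ=4, even), read p_3/q_3
i=0: a=5 ⇒ p=5, q=1
…
i=2: a=2 ⇒ p=17, q=3
i=3: a=1 ⇒ p=23, q=4
(x₁, y₁) = (23, 4);  23² − 33·4² = 1 ✓

23 4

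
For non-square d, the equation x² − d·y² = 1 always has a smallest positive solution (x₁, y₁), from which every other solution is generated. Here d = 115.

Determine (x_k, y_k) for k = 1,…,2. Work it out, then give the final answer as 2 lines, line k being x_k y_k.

1126 105
2535751 236460

[10; 1,2,1,1,1,1,1,2,1,20] for √115; ℓ=10 ⇒ convergent index 9
a_0=10:  p_0=10·1+0=10,  q_0=10·0+1=1
…
a_4=1:  p_4=1·43+32=75,  q_4=1·4+3=7
…
a_6=1:  p_6=1·118+75=193,  q_6=1·11+7=18
a_7=1:  p_7=1·193+118=311,  q_7=1·18+11=29
a_8=2:  p_8=2·311+193=815,  q_8=2·29+18=76
a_9=1:  p_9=1·815+311=1126,  q_9=1·76+29=105
→ (1126, 105).  Check: 1126²=1267876, 115·105²=1267875, difference 1.
(x_2, y_2) = (1126·1126 + 115·105·105, 1126·105 + 105·1126) = (2535751, 236460)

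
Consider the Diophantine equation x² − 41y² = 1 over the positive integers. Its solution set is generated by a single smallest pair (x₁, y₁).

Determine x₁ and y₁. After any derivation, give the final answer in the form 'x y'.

√41 = [6; 2,2,12, …], period ℓ=3 (odd) → k=5
k=0  a_k=6  p_k/q_k = 6/1
k=1  a_k=2  p_k/q_k = 13/2
k=2  a_k=2  p_k/q_k = 32/5
k=3  a_k=12  p_k/q_k = 397/62
k=4  a_k=2  p_k/q_k = 826/129
k=5  a_k=2  p_k/q_k = 2049/320
(x₁, y₁) = (2049, 320);  2049² − 41·320² = 1 ✓

2049 320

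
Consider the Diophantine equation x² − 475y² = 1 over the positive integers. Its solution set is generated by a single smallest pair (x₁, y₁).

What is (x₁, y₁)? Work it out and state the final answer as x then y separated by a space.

57799 2652

√475 → a₀=21, period (1,3,1,6,2,6,1,3,1,42); ℓ=10 even so k=9
step 0: (21, 1)  from 21·(1,0) + (0,1)
…
step 2: (87, 4)  from 3·(22,1) + (21,1)
step 3: (109, 5)  from 1·(87,4) + (22,1)
step 4: (741, 34)  from 6·(109,5) + (87,4)
…
step 7: (11878, 545)  from 1·(10287,472) + (1591,73)
step 8: (45921, 2107)  from 3·(11878,545) + (10287,472)
step 9: (57799, 2652)  from 1·(45921,2107) + (11878,545)
fundamental: x₁=57799, y₁=2652  (since 3340724401 − 475·7033104 = 1)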